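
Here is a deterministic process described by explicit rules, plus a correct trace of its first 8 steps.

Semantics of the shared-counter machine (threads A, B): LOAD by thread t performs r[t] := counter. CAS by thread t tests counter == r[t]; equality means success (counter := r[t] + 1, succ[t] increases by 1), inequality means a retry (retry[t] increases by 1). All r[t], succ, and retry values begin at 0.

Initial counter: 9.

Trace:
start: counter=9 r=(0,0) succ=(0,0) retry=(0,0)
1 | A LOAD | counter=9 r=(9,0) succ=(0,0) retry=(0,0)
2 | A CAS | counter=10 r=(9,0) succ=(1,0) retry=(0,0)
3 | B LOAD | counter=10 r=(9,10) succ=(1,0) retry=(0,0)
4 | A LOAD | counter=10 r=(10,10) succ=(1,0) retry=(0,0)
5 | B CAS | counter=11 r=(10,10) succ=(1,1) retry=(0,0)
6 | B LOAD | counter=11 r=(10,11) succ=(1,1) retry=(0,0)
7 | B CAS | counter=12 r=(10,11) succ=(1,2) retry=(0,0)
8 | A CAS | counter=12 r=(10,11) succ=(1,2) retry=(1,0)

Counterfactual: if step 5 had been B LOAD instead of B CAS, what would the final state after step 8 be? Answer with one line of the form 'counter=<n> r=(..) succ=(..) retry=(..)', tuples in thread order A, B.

(re-executing from step 5 with the substitution; state before step 5: counter=10 r=(10,10) succ=(1,0) retry=(0,0))
5 | B LOAD | counter=10 r=(10,10) succ=(1,0) retry=(0,0)
6 | B LOAD | counter=10 r=(10,10) succ=(1,0) retry=(0,0)
7 | B CAS | counter=11 r=(10,10) succ=(1,1) retry=(0,0)
8 | A CAS | counter=11 r=(10,10) succ=(1,1) retry=(1,0)

counter=11 r=(10,10) succ=(1,1) retry=(1,0)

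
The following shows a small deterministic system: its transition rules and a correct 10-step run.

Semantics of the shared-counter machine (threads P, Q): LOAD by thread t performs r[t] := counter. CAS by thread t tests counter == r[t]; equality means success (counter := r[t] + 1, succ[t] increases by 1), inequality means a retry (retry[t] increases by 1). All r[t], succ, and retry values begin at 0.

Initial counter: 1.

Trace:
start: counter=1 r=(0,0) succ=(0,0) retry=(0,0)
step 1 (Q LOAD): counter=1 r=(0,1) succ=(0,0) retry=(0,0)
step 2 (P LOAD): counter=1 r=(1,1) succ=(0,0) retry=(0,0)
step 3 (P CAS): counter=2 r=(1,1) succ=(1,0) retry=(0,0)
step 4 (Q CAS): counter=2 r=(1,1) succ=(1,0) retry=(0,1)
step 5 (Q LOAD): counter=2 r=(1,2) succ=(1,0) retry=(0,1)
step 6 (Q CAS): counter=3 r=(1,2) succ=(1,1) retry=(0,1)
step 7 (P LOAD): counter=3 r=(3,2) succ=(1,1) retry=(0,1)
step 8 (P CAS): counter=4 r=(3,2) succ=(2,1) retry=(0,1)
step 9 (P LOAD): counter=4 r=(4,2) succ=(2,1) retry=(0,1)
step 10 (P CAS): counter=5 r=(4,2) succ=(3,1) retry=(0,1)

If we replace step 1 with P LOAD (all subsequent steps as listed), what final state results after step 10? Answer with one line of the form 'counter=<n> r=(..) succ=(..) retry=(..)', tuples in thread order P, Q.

(re-executing from step 1 with the substitution; state before step 1: counter=1 r=(0,0) succ=(0,0) retry=(0,0))
step 1 (P LOAD): counter=1 r=(1,0) succ=(0,0) retry=(0,0)
step 2 (P LOAD): counter=1 r=(1,0) succ=(0,0) retry=(0,0)
step 3 (P CAS): counter=2 r=(1,0) succ=(1,0) retry=(0,0)
step 4 (Q CAS): counter=2 r=(1,0) succ=(1,0) retry=(0,1)
step 5 (Q LOAD): counter=2 r=(1,2) succ=(1,0) retry=(0,1)
step 6 (Q CAS): counter=3 r=(1,2) succ=(1,1) retry=(0,1)
step 7 (P LOAD): counter=3 r=(3,2) succ=(1,1) retry=(0,1)
step 8 (P CAS): counter=4 r=(3,2) succ=(2,1) retry=(0,1)
step 9 (P LOAD): counter=4 r=(4,2) succ=(2,1) retry=(0,1)
step 10 (P CAS): counter=5 r=(4,2) succ=(3,1) retry=(0,1)

counter=5 r=(4,2) succ=(3,1) retry=(0,1)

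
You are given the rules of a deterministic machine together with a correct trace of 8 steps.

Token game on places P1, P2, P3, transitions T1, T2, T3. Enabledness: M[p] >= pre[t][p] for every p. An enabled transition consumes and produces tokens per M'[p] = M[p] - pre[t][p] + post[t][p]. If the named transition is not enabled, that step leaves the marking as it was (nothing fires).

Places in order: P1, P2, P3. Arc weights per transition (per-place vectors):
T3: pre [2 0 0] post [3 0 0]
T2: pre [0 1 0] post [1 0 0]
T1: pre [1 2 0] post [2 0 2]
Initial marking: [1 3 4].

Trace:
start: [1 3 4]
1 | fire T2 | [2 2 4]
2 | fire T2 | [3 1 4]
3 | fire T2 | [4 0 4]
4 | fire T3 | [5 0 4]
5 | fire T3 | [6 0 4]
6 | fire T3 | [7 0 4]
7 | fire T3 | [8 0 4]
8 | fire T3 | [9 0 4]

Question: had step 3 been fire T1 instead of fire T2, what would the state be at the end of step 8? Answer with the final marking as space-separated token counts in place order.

(re-executing from step 3 with the substitution; state before step 3: [3 1 4])
3 | fire T1 | [3 1 4]
4 | fire T3 | [4 1 4]
5 | fire T3 | [5 1 4]
6 | fire T3 | [6 1 4]
7 | fire T3 | [7 1 4]
8 | fire T3 | [8 1 4]

8 1 4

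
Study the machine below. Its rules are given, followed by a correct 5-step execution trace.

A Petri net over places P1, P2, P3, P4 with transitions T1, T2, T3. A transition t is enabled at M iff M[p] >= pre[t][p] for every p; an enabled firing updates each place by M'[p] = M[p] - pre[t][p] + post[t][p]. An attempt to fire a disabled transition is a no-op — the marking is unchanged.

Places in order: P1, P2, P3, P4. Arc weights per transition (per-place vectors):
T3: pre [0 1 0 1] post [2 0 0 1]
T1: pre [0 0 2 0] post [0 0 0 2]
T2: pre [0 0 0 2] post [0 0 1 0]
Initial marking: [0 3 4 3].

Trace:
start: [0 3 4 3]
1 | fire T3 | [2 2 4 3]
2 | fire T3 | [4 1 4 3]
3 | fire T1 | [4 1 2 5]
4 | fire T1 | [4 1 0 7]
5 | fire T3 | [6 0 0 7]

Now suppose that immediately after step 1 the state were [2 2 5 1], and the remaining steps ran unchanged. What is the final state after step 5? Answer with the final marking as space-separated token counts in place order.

state after step 1 := [2 2 5 1]
2 | fire T3 | [4 1 5 1]
3 | fire T1 | [4 1 3 3]
4 | fire T1 | [4 1 1 5]
5 | fire T3 | [6 0 1 5]

6 0 1 5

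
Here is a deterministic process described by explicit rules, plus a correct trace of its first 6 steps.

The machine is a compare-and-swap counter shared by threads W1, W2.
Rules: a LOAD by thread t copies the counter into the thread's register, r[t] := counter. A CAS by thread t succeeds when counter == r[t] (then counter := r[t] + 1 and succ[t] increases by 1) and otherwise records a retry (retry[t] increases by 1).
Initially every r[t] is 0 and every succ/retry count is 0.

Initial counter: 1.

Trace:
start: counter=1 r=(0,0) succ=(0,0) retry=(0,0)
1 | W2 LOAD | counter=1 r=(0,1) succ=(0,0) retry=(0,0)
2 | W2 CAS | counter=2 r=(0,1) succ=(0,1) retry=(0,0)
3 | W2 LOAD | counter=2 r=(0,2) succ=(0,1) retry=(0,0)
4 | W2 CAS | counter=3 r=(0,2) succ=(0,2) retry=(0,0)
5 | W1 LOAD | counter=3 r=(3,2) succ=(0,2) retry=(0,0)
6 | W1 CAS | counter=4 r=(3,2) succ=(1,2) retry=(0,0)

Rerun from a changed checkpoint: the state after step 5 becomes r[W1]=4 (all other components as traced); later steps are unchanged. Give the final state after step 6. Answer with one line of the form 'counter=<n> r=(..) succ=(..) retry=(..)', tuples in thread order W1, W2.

counter=3 r=(4,2) succ=(0,2) retry=(1,0)

state after step 5 := counter=3 r=(4,2) succ=(0,2) retry=(0,0)
6 | W1 CAS | counter=3 r=(4,2) succ=(0,2) retry=(1,0)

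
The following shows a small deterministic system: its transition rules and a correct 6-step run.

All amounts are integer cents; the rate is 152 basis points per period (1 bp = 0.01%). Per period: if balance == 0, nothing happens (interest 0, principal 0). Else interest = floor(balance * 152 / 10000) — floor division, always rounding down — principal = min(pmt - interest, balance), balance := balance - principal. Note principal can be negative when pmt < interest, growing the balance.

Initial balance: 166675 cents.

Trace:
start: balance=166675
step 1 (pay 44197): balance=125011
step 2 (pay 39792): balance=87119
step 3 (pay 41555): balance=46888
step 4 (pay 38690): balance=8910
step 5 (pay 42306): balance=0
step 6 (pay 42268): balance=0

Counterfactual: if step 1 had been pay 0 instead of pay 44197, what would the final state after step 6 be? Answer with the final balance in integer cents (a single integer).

0

(re-executing from step 1 with the substitution; state before step 1: balance=166675)
step 1 (pay 0): balance=169208
step 2 (pay 39792): balance=131987
step 3 (pay 41555): balance=92438
step 4 (pay 38690): balance=55153
step 5 (pay 42306): balance=13685
step 6 (pay 42268): balance=0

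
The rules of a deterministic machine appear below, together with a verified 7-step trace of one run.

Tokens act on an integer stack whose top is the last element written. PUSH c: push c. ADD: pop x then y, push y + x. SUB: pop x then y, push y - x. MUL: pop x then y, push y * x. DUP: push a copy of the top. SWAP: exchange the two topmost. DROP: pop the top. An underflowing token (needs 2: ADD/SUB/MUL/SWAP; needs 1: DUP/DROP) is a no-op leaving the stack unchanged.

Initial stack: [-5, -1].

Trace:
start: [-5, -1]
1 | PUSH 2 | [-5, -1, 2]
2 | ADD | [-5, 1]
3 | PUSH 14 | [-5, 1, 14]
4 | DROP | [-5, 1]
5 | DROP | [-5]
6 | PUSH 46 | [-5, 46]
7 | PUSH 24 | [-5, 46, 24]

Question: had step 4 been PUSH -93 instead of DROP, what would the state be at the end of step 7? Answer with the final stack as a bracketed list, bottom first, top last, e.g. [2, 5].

(re-executing from step 4 with the substitution; state before step 4: [-5, 1, 14])
4 | PUSH -93 | [-5, 1, 14, -93]
5 | DROP | [-5, 1, 14]
6 | PUSH 46 | [-5, 1, 14, 46]
7 | PUSH 24 | [-5, 1, 14, 46, 24]

[-5, 1, 14, 46, 24]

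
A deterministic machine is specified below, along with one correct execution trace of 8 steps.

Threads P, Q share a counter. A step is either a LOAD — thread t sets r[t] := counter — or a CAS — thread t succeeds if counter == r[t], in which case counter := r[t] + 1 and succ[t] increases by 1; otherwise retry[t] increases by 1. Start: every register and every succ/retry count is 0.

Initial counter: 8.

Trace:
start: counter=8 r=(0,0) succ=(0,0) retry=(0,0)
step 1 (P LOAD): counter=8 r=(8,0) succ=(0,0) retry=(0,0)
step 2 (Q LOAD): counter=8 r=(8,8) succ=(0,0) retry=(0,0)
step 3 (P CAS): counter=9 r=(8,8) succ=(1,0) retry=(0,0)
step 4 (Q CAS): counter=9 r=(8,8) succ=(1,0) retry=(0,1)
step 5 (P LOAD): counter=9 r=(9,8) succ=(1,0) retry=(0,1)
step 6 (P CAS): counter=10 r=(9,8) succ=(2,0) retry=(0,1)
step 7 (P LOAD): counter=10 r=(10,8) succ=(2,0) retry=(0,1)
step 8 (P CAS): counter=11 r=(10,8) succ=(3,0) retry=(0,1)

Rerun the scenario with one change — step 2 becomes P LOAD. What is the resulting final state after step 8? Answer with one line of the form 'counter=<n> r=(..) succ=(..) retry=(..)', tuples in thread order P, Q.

(re-executing from step 2 with the substitution; state before step 2: counter=8 r=(8,0) succ=(0,0) retry=(0,0))
step 2 (P LOAD): counter=8 r=(8,0) succ=(0,0) retry=(0,0)
step 3 (P CAS): counter=9 r=(8,0) succ=(1,0) retry=(0,0)
step 4 (Q CAS): counter=9 r=(8,0) succ=(1,0) retry=(0,1)
step 5 (P LOAD): counter=9 r=(9,0) succ=(1,0) retry=(0,1)
step 6 (P CAS): counter=10 r=(9,0) succ=(2,0) retry=(0,1)
step 7 (P LOAD): counter=10 r=(10,0) succ=(2,0) retry=(0,1)
step 8 (P CAS): counter=11 r=(10,0) succ=(3,0) retry=(0,1)

counter=11 r=(10,0) succ=(3,0) retry=(0,1)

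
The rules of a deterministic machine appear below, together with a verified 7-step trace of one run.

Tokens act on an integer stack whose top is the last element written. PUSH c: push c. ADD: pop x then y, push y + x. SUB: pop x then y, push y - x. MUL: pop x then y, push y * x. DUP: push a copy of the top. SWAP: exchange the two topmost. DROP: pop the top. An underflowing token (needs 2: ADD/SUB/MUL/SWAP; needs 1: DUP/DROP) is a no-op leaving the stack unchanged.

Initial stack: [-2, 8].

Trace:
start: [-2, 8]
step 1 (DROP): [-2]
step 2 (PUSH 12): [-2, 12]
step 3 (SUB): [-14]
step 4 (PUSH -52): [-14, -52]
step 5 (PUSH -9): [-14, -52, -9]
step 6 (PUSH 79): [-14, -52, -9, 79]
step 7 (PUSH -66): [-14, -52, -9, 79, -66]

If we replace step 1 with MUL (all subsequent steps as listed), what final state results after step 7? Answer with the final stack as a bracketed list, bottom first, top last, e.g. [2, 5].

[-28, -52, -9, 79, -66]

(re-executing from step 1 with the substitution; state before step 1: [-2, 8])
step 1 (MUL): [-16]
step 2 (PUSH 12): [-16, 12]
step 3 (SUB): [-28]
step 4 (PUSH -52): [-28, -52]
step 5 (PUSH -9): [-28, -52, -9]
step 6 (PUSH 79): [-28, -52, -9, 79]
step 7 (PUSH -66): [-28, -52, -9, 79, -66]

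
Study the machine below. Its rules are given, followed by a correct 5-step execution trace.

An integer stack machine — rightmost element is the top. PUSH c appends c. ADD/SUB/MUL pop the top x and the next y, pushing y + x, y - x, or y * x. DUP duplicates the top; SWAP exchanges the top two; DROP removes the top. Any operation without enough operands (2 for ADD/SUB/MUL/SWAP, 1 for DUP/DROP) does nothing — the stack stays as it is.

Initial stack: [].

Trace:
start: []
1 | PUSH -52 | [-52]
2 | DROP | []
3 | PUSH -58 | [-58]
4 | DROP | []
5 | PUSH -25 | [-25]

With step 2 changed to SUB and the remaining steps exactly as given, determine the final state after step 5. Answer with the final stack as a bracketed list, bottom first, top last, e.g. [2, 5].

(re-executing from step 2 with the substitution; state before step 2: [-52])
2 | SUB | [-52]
3 | PUSH -58 | [-52, -58]
4 | DROP | [-52]
5 | PUSH -25 | [-52, -25]

[-52, -25]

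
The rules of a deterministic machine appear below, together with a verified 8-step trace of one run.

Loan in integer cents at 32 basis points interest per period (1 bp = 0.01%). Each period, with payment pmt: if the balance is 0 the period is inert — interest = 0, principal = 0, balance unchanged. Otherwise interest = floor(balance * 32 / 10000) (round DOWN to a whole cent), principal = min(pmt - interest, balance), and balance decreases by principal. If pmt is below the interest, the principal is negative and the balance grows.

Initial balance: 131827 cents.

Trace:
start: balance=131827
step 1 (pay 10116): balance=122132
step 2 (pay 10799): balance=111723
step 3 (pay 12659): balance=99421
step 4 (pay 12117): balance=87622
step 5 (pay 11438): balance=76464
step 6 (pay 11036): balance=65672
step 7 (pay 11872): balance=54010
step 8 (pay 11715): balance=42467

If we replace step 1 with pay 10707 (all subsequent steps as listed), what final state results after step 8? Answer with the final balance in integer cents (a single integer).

41862

(re-executing from step 1 with the substitution; state before step 1: balance=131827)
step 1 (pay 10707): balance=121541
step 2 (pay 10799): balance=111130
step 3 (pay 12659): balance=98826
step 4 (pay 12117): balance=87025
step 5 (pay 11438): balance=75865
step 6 (pay 11036): balance=65071
step 7 (pay 11872): balance=53407
step 8 (pay 11715): balance=41862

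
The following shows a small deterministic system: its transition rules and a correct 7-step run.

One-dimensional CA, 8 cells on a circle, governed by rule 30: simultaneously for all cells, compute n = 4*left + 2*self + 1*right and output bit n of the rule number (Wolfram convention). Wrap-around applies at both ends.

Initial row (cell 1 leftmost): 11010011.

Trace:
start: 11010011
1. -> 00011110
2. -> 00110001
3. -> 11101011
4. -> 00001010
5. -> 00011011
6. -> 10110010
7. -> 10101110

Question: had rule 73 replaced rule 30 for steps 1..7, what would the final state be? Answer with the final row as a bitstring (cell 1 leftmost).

(re-executing steps 1..7 under rule 73; state before step 1: 11010011)
1. -> 01000010
2. -> 00011000
3. -> 11011011
4. -> 01011010
5. -> 00011000
6. -> 11011011
7. -> 01011010

01011010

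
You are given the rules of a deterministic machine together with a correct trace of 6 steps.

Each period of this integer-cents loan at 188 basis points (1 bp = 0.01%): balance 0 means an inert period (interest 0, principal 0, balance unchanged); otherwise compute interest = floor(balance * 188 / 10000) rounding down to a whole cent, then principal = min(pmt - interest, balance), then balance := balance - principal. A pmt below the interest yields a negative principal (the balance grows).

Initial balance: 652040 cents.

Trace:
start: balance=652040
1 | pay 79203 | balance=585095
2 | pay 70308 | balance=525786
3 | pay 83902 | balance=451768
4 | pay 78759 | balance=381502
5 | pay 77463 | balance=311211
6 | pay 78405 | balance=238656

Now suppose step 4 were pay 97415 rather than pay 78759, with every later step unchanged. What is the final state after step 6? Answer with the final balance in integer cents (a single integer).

219292

(re-executing from step 4 with the substitution; state before step 4: balance=451768)
4 | pay 97415 | balance=362846
5 | pay 77463 | balance=292204
6 | pay 78405 | balance=219292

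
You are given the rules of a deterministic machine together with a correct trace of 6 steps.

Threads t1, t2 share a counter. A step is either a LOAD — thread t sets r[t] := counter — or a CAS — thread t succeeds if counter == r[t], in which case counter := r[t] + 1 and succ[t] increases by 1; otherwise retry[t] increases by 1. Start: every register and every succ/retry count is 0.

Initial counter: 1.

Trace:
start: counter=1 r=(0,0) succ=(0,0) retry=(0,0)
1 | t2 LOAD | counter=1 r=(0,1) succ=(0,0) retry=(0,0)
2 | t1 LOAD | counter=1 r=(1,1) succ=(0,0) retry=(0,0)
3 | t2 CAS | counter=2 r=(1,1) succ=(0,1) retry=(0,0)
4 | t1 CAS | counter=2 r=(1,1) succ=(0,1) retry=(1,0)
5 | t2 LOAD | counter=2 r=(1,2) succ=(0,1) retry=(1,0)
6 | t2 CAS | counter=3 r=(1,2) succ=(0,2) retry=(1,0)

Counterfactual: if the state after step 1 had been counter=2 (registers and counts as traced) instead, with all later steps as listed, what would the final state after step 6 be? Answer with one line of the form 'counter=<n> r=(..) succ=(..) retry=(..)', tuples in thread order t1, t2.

counter=4 r=(2,3) succ=(1,1) retry=(0,1)

state after step 1 := counter=2 r=(0,1) succ=(0,0) retry=(0,0)
2 | t1 LOAD | counter=2 r=(2,1) succ=(0,0) retry=(0,0)
3 | t2 CAS | counter=2 r=(2,1) succ=(0,0) retry=(0,1)
4 | t1 CAS | counter=3 r=(2,1) succ=(1,0) retry=(0,1)
5 | t2 LOAD | counter=3 r=(2,3) succ=(1,0) retry=(0,1)
6 | t2 CAS | counter=4 r=(2,3) succ=(1,1) retry=(0,1)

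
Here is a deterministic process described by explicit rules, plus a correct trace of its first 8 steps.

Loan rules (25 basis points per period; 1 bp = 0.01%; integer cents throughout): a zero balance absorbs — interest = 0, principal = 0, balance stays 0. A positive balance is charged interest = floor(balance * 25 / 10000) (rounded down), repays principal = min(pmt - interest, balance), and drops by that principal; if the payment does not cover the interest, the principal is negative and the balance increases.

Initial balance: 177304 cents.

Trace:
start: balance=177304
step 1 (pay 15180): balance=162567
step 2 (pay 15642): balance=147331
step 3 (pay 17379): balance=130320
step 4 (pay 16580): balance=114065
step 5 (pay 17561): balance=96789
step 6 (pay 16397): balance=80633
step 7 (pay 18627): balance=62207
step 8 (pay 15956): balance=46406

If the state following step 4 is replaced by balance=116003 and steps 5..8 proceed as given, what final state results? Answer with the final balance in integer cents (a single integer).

48364

state after step 4 := balance=116003
step 5 (pay 17561): balance=98732
step 6 (pay 16397): balance=82581
step 7 (pay 18627): balance=64160
step 8 (pay 15956): balance=48364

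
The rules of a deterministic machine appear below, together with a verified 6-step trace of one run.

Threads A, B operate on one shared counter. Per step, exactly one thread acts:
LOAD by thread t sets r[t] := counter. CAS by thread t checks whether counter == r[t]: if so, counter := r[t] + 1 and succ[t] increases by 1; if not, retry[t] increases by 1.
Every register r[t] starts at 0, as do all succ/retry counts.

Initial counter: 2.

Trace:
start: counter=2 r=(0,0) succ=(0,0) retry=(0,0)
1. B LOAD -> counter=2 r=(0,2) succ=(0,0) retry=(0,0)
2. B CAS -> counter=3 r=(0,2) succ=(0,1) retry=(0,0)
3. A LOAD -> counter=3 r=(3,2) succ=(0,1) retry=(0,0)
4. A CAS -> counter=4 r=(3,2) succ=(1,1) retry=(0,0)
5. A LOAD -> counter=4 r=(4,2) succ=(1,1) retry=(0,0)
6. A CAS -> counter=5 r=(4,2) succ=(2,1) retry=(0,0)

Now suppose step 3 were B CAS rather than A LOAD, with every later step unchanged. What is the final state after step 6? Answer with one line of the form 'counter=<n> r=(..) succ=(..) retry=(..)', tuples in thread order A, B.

(re-executing from step 3 with the substitution; state before step 3: counter=3 r=(0,2) succ=(0,1) retry=(0,0))
3. B CAS -> counter=3 r=(0,2) succ=(0,1) retry=(0,1)
4. A CAS -> counter=3 r=(0,2) succ=(0,1) retry=(1,1)
5. A LOAD -> counter=3 r=(3,2) succ=(0,1) retry=(1,1)
6. A CAS -> counter=4 r=(3,2) succ=(1,1) retry=(1,1)

counter=4 r=(3,2) succ=(1,1) retry=(1,1)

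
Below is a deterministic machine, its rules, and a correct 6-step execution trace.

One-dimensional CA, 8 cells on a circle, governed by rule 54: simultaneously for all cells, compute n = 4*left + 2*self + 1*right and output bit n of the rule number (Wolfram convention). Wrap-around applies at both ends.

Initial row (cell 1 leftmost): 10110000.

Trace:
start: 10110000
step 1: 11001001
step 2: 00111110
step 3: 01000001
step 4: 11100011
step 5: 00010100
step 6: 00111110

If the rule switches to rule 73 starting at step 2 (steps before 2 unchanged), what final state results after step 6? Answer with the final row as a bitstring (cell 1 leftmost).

(re-executing steps 2..6 under rule 73; state before step 2: 11001001)
step 2: 01000001
step 3: 00011100
step 4: 11010101
step 5: 01000001
step 6: 00011100

00011100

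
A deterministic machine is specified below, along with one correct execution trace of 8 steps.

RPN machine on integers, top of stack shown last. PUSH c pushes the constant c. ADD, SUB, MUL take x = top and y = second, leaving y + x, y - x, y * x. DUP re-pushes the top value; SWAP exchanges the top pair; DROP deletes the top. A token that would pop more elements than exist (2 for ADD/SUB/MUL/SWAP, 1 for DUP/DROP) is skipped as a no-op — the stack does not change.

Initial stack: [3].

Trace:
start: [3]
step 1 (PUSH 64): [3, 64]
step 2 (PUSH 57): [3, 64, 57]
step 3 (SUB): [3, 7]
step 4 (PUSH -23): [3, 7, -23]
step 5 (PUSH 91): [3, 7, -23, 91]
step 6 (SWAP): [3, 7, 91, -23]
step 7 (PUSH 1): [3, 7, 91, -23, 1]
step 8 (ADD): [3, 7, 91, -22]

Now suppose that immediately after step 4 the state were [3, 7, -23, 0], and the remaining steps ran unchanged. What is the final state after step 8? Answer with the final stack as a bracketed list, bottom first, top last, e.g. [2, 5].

state after step 4 := [3, 7, -23, 0]
step 5 (PUSH 91): [3, 7, -23, 0, 91]
step 6 (SWAP): [3, 7, -23, 91, 0]
step 7 (PUSH 1): [3, 7, -23, 91, 0, 1]
step 8 (ADD): [3, 7, -23, 91, 1]

[3, 7, -23, 91, 1]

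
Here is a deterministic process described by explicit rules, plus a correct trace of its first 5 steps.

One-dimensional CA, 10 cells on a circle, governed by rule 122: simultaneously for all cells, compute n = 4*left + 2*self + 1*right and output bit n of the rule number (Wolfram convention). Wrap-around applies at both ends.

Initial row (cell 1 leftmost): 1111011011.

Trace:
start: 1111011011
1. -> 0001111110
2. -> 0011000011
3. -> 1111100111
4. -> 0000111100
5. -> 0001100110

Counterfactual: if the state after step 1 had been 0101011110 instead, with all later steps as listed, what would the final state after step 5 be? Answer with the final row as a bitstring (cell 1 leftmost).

state after step 1 := 0101011110
2. -> 1010110011
3. -> 1101111110
4. -> 1111000011
5. -> 0001100110

0001100110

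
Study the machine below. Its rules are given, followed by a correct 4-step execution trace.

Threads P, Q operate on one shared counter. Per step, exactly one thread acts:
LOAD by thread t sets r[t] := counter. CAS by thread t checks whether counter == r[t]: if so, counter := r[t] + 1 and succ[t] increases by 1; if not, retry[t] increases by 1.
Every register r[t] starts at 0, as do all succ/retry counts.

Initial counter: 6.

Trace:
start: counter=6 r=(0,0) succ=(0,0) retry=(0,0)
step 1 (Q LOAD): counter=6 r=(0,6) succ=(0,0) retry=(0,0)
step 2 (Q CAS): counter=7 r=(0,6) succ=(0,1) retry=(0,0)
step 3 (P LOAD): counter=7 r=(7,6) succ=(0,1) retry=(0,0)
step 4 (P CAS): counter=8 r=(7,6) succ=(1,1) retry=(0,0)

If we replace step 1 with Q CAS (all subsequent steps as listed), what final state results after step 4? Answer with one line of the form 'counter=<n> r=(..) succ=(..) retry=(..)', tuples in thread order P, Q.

counter=7 r=(6,0) succ=(1,0) retry=(0,2)

(re-executing from step 1 with the substitution; state before step 1: counter=6 r=(0,0) succ=(0,0) retry=(0,0))
step 1 (Q CAS): counter=6 r=(0,0) succ=(0,0) retry=(0,1)
step 2 (Q CAS): counter=6 r=(0,0) succ=(0,0) retry=(0,2)
step 3 (P LOAD): counter=6 r=(6,0) succ=(0,0) retry=(0,2)
step 4 (P CAS): counter=7 r=(6,0) succ=(1,0) retry=(0,2)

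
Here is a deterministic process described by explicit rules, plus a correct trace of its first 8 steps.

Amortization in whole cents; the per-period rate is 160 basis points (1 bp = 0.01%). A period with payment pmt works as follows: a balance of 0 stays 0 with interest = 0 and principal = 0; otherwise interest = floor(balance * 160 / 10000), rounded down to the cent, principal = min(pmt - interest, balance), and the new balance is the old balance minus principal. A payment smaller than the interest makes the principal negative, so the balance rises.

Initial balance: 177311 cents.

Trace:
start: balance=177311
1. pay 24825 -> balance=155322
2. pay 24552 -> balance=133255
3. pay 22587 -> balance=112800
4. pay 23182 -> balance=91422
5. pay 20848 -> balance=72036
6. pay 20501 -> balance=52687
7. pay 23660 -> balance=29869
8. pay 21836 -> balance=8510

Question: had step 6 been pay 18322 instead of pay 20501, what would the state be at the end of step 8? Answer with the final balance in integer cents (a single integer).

(re-executing from step 6 with the substitution; state before step 6: balance=72036)
6. pay 18322 -> balance=54866
7. pay 23660 -> balance=32083
8. pay 21836 -> balance=10760

10760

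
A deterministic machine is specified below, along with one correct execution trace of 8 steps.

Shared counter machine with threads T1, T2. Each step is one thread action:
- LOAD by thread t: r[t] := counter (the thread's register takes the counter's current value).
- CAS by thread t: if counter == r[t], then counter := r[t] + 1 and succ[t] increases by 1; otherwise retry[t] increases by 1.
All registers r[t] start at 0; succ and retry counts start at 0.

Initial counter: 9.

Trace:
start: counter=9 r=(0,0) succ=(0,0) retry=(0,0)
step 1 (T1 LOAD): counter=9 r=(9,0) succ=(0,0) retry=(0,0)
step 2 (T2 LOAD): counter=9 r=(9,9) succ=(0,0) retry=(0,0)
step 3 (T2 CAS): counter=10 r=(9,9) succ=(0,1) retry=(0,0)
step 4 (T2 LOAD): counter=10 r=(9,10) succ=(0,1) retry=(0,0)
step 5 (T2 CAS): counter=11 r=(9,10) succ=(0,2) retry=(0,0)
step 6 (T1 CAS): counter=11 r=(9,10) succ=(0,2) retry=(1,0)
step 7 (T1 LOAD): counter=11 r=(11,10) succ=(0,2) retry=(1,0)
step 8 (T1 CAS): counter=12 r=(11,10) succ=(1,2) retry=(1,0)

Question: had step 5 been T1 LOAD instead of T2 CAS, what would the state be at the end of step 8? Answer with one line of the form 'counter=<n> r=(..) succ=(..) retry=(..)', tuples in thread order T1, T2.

(re-executing from step 5 with the substitution; state before step 5: counter=10 r=(9,10) succ=(0,1) retry=(0,0))
step 5 (T1 LOAD): counter=10 r=(10,10) succ=(0,1) retry=(0,0)
step 6 (T1 CAS): counter=11 r=(10,10) succ=(1,1) retry=(0,0)
step 7 (T1 LOAD): counter=11 r=(11,10) succ=(1,1) retry=(0,0)
step 8 (T1 CAS): counter=12 r=(11,10) succ=(2,1) retry=(0,0)

counter=12 r=(11,10) succ=(2,1) retry=(0,0)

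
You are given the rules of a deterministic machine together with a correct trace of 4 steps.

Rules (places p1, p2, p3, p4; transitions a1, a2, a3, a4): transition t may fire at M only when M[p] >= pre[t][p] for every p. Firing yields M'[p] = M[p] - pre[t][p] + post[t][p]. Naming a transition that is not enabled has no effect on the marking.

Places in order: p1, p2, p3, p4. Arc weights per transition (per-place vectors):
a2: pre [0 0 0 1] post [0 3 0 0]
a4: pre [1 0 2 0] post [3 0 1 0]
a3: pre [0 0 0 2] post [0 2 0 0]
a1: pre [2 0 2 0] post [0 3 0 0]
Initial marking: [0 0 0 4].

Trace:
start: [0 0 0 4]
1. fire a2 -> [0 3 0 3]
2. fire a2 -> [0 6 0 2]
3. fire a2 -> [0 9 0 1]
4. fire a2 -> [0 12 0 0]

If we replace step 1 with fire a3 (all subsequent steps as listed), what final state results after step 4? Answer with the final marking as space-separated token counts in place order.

0 8 0 0

(re-executing from step 1 with the substitution; state before step 1: [0 0 0 4])
1. fire a3 -> [0 2 0 2]
2. fire a2 -> [0 5 0 1]
3. fire a2 -> [0 8 0 0]
4. fire a2 -> [0 8 0 0]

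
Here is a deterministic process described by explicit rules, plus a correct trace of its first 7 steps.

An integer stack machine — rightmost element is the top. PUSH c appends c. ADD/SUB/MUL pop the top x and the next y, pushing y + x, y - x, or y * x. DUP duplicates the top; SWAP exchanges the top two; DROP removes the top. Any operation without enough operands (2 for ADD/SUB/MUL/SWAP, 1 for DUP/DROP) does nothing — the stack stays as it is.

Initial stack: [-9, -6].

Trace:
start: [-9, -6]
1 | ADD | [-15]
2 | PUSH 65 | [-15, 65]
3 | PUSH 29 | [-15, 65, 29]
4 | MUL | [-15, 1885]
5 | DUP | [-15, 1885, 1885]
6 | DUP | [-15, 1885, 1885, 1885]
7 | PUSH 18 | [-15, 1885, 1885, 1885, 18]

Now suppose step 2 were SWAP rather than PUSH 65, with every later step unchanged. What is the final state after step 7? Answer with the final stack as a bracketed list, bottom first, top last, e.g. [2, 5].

[-435, -435, -435, 18]

(re-executing from step 2 with the substitution; state before step 2: [-15])
2 | SWAP | [-15]
3 | PUSH 29 | [-15, 29]
4 | MUL | [-435]
5 | DUP | [-435, -435]
6 | DUP | [-435, -435, -435]
7 | PUSH 18 | [-435, -435, -435, 18]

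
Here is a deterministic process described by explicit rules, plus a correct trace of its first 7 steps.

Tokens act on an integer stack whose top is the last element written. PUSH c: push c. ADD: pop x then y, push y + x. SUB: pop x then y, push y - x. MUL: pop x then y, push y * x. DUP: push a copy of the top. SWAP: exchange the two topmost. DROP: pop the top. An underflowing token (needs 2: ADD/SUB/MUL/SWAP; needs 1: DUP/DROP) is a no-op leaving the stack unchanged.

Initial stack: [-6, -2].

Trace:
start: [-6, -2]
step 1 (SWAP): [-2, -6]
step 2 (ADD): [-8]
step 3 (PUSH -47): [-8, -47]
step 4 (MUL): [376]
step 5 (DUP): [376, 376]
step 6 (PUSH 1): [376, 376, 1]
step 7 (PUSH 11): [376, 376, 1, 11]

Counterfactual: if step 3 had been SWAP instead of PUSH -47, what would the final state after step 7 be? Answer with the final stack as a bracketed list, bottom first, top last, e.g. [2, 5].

(re-executing from step 3 with the substitution; state before step 3: [-8])
step 3 (SWAP): [-8]
step 4 (MUL): [-8]
step 5 (DUP): [-8, -8]
step 6 (PUSH 1): [-8, -8, 1]
step 7 (PUSH 11): [-8, -8, 1, 11]

[-8, -8, 1, 11]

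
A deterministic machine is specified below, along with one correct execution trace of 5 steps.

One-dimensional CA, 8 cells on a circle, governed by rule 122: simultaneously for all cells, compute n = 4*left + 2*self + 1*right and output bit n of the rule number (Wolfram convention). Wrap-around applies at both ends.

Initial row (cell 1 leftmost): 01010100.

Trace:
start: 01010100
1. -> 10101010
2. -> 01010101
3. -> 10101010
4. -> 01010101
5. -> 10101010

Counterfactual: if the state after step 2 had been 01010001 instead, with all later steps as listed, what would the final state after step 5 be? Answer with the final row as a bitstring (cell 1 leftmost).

state after step 2 := 01010001
3. -> 10101010
4. -> 01010101
5. -> 10101010

10101010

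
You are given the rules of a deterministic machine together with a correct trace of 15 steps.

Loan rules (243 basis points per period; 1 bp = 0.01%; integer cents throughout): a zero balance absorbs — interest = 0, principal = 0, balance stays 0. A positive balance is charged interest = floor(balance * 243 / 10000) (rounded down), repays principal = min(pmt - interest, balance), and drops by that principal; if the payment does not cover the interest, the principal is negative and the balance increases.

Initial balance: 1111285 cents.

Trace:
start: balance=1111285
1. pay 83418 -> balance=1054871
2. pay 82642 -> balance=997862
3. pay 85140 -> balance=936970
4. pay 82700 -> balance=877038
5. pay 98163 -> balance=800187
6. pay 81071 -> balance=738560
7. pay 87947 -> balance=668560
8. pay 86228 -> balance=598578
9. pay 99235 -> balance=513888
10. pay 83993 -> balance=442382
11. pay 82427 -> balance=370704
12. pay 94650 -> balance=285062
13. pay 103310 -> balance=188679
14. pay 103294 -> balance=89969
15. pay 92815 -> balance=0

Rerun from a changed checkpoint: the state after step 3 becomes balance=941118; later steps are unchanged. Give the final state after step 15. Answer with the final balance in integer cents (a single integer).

4873

state after step 3 := balance=941118
4. pay 82700 -> balance=881287
5. pay 98163 -> balance=804539
6. pay 81071 -> balance=743018
7. pay 87947 -> balance=673126
8. pay 86228 -> balance=603254
9. pay 99235 -> balance=518678
10. pay 83993 -> balance=447288
11. pay 82427 -> balance=375730
12. pay 94650 -> balance=290210
13. pay 103310 -> balance=193952
14. pay 103294 -> balance=95371
15. pay 92815 -> balance=4873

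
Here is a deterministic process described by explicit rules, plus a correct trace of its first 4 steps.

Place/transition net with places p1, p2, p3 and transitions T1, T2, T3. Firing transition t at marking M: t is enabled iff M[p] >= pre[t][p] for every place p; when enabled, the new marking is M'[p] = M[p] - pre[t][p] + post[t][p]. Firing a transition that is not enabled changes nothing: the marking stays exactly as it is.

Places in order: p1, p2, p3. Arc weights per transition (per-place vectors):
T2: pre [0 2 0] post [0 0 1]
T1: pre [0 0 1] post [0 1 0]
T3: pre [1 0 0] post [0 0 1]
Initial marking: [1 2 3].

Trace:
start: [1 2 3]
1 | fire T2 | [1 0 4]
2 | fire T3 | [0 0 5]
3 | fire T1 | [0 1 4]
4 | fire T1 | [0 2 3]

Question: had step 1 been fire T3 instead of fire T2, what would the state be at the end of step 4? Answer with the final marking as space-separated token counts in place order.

0 4 2

(re-executing from step 1 with the substitution; state before step 1: [1 2 3])
1 | fire T3 | [0 2 4]
2 | fire T3 | [0 2 4]
3 | fire T1 | [0 3 3]
4 | fire T1 | [0 4 2]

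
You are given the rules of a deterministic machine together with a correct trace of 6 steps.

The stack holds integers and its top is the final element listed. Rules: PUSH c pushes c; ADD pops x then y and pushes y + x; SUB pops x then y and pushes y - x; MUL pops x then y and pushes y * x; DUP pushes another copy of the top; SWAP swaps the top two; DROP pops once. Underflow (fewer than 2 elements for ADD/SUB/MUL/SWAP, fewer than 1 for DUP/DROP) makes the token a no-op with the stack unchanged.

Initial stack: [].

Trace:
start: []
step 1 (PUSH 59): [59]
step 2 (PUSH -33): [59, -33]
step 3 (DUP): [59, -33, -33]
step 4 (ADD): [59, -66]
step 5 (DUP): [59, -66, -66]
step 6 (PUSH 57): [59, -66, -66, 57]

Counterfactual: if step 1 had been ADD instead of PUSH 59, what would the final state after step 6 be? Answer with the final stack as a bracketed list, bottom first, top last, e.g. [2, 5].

[-66, -66, 57]

(re-executing from step 1 with the substitution; state before step 1: [])
step 1 (ADD): []
step 2 (PUSH -33): [-33]
step 3 (DUP): [-33, -33]
step 4 (ADD): [-66]
step 5 (DUP): [-66, -66]
step 6 (PUSH 57): [-66, -66, 57]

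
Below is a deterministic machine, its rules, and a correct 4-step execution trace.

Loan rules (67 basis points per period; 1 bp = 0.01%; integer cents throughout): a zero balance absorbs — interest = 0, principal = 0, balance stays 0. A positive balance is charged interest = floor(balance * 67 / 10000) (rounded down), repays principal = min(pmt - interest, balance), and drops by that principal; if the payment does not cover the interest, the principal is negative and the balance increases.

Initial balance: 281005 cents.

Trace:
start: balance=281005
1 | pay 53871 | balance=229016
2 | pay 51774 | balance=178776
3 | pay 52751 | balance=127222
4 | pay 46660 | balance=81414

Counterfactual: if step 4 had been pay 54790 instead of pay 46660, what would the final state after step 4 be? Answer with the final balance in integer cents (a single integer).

(re-executing from step 4 with the substitution; state before step 4: balance=127222)
4 | pay 54790 | balance=73284

73284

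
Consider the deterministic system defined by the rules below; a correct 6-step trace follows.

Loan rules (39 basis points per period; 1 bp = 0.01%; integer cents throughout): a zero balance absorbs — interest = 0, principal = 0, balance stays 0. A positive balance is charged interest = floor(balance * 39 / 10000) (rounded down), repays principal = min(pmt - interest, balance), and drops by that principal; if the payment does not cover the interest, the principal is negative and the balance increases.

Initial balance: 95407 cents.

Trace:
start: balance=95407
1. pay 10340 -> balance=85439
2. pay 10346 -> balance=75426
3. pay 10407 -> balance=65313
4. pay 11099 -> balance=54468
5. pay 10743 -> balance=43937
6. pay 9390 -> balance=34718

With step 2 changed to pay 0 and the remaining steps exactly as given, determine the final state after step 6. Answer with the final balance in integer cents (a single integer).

45227

(re-executing from step 2 with the substitution; state before step 2: balance=85439)
2. pay 0 -> balance=85772
3. pay 10407 -> balance=75699
4. pay 11099 -> balance=64895
5. pay 10743 -> balance=54405
6. pay 9390 -> balance=45227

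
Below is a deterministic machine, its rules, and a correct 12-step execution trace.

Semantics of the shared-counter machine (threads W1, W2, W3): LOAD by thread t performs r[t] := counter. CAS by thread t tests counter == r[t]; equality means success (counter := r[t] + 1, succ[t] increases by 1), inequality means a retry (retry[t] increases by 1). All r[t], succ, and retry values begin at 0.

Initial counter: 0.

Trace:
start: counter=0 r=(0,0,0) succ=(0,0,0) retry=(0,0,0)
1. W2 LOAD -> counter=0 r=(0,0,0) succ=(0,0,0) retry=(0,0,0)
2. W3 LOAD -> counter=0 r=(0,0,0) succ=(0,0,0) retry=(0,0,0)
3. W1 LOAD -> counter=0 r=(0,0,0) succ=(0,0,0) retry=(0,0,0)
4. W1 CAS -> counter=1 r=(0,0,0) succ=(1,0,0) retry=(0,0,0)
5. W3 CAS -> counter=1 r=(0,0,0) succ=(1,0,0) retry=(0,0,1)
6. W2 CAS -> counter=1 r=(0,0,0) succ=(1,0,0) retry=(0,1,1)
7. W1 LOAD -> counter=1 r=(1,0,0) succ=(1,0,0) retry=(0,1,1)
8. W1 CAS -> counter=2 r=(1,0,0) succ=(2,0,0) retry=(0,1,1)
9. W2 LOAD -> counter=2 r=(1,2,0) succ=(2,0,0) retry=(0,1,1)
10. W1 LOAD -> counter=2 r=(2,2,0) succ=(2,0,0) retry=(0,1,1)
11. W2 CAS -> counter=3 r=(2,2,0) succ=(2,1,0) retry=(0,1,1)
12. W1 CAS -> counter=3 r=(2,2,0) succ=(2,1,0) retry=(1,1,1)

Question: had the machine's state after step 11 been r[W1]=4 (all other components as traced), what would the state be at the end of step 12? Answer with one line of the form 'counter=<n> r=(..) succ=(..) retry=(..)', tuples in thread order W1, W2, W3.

counter=3 r=(4,2,0) succ=(2,1,0) retry=(1,1,1)

state after step 11 := counter=3 r=(4,2,0) succ=(2,1,0) retry=(0,1,1)
12. W1 CAS -> counter=3 r=(4,2,0) succ=(2,1,0) retry=(1,1,1)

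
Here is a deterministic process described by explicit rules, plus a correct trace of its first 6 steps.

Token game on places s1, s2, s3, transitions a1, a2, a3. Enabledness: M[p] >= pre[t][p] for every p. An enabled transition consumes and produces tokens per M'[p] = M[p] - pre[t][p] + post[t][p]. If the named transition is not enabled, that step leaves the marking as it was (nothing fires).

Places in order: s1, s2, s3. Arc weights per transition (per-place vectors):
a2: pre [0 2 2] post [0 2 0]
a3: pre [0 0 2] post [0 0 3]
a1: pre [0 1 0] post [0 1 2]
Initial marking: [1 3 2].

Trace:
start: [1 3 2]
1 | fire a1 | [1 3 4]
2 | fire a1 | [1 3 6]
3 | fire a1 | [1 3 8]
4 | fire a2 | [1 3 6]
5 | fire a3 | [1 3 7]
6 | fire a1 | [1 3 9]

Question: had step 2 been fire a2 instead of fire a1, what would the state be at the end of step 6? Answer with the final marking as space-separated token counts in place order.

1 3 5

(re-executing from step 2 with the substitution; state before step 2: [1 3 4])
2 | fire a2 | [1 3 2]
3 | fire a1 | [1 3 4]
4 | fire a2 | [1 3 2]
5 | fire a3 | [1 3 3]
6 | fire a1 | [1 3 5]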